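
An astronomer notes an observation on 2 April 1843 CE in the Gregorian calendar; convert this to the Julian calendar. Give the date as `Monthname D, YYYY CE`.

March 21, 1843 CE

The Julian–Gregorian offset here is 12 days (Julian trailing).
2 April 1843 Gregorian − 12 days → 21 March 1843 Julian.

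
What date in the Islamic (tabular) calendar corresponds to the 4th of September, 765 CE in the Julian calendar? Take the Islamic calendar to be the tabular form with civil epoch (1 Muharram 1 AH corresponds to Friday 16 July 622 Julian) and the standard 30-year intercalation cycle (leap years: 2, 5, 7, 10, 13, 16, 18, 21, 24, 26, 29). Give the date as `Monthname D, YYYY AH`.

Rajab 13, 148 AH

The source date corresponds to 8 September 765 in the proleptic Gregorian calendar (JDN 2000721).
That day falls on 13 Rajab 148 AH in the tabular Islamic calendar.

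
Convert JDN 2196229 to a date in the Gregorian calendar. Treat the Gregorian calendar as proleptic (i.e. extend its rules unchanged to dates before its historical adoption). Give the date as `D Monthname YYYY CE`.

JDN 2451545 is 1 Jan 2000; 2196229 is −255316 days from there.

20 December 1300 CE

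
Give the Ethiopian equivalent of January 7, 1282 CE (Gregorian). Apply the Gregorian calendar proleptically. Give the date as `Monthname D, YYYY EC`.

Tir 5, 1274 EC

Both dates share Julian Day Number 2189308; in the Ethiopian calendar that is 5 Tir 1274 EC.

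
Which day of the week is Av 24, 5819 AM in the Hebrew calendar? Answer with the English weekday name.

This is JDN 2473309 (3 August 2059 Gregorian).
2473309 ≡ 6 (mod 7); counting from Monday = 0 gives Sunday.

Sunday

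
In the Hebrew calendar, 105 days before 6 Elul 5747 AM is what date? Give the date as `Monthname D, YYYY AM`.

Iyar 19, 5747 AM

JDN of 6 Elul 5747 AM = 2447039.
2447039 − 105 = 2446934.
JDN 2446934 in the Hebrew calendar is Iyar 19, 5747 AM.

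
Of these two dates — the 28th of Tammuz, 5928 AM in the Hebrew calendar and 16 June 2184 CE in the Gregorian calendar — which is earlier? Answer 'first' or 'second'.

The two dates have Julian Day Numbers 2513121 and 2518917 respectively.
Since 2513121 < 2518917, the first date comes first.

first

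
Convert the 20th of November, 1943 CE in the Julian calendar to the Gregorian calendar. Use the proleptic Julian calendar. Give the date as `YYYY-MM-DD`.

The Julian–Gregorian offset here is 13 days (Julian trailing).
20 November 1943 Julian + 13 days → 3 December 1943 Gregorian.

1943-12-03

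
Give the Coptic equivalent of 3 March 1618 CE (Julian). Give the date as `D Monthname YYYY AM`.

7 Paremhat 1334 AM

The source date corresponds to 13 March 1618 in the Gregorian calendar (JDN 2312094).
That day falls on 7 Paremhat 1334 AM in the Coptic calendar.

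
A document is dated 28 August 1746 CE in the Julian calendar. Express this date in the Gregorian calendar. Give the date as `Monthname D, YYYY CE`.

September 8, 1746 CE

The Julian–Gregorian offset here is 11 days (Julian trailing).
28 August 1746 Julian + 11 days → 8 September 1746 Gregorian.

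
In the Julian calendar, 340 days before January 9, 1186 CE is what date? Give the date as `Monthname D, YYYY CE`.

February 3, 1185 CE

Counting 340 days back from JDN 2154253 reaches JDN 2153913, which is February 3, 1185 CE.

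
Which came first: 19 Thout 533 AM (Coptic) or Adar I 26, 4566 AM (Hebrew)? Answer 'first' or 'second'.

second

First date → JDN 2019361; second date → JDN 2015498.
JDN 2015498 < JDN 2019361, so the second date is earlier.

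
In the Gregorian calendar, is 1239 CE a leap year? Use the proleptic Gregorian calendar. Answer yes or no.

no

1239 is not divisible by 4, so it is a common year.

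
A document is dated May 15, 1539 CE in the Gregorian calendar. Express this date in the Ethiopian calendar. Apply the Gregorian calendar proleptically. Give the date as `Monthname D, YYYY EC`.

Ginbot 10, 1531 EC

Julian Day Number of the source date = 2283302.
Converting JDN 2283302 to the Ethiopian calendar gives 10 Ginbot 1531 EC.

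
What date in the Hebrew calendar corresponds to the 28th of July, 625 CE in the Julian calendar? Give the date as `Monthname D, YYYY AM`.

Av 17, 4385 AM

The source date corresponds to 31 July 625 in the proleptic Gregorian calendar (JDN 1949548).
That day falls on 17 Av 4385 AM in the Hebrew calendar.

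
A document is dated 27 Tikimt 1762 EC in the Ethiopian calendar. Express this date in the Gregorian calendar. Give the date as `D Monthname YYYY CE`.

Julian Day Number of the source date = 2367482.
Converting JDN 2367482 to the Gregorian calendar gives 4 November 1769 CE.

4 November 1769 CE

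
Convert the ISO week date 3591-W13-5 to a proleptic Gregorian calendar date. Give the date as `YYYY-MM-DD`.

3591-03-29

ISO week 1 of 3591 is the week containing the first Thursday of 3591.
Week 13, day 5 (Friday) lands on 3591-03-29.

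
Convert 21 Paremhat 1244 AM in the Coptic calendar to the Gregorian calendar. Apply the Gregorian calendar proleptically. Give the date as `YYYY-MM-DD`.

1528-03-27

Both dates share Julian Day Number 2279236; in the Gregorian calendar that is 27 March 1528 CE.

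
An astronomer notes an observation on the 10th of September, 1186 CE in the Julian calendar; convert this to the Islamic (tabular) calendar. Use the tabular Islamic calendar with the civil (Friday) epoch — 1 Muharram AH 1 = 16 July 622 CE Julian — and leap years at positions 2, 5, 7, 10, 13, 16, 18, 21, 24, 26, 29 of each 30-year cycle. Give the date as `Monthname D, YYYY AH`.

Jumada al-Thani 23, 582 AH

Both dates share Julian Day Number 2154497; in the tabular Islamic calendar that is 23 Jumada al-Thani 582 AH.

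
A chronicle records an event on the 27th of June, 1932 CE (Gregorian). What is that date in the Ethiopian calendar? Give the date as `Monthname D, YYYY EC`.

Sene 20, 1924 EC

Julian Day Number of the source date = 2426886.
Converting JDN 2426886 to the Ethiopian calendar gives 20 Sene 1924 EC.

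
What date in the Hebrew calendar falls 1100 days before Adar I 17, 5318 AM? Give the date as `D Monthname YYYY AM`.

10 Adar I 5315 AM

JDN of Adar I 17, 5318 AM = 2290153.
2290153 − 1100 = 2289053.
JDN 2289053 in the Hebrew calendar is 10 Adar I 5315 AM.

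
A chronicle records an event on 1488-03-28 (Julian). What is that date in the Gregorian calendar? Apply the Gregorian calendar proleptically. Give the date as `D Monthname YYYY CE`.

The Julian–Gregorian offset here is 9 days (Julian trailing).
28 March 1488 Julian + 9 days → 6 April 1488 Gregorian.

6 April 1488 CE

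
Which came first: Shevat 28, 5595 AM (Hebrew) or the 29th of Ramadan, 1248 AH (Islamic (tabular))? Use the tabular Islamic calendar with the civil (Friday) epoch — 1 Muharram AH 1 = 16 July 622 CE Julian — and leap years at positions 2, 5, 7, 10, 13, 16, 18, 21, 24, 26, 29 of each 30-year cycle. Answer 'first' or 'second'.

second

First date → JDN 2391337; second date → JDN 2390599.
JDN 2390599 < JDN 2391337, so the second date is earlier.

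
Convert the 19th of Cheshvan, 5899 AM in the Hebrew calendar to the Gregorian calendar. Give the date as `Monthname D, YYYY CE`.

November 21, 2138 CE

Julian Day Number of the source date = 2502273.
Converting JDN 2502273 to the Gregorian calendar gives 21 November 2138 CE.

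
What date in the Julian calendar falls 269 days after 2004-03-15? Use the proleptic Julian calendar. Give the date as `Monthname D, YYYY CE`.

December 9, 2004 CE

Counting 269 days forward from JDN 2453093 reaches JDN 2453362, which is December 9, 2004 CE.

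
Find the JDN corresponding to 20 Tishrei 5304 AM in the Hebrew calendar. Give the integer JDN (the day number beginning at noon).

In the proleptic Gregorian calendar the same day is 28 September 1543.
JDN 2299161 is 15 October 1582 CE (Gregorian); the target day is −14262 days from there, so JDN = 2284899.

2284899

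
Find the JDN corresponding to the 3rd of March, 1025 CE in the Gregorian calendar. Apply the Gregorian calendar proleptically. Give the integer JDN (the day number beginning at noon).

JDN 2299161 is 15 October 1582 CE (Gregorian); the target day is −203666 days from there, so JDN = 2095495.

2095495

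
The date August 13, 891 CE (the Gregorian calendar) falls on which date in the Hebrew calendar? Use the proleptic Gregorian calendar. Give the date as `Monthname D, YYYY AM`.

Both dates share Julian Day Number 2046716; in the Hebrew calendar that is 29 Av 4651 AM.

Av 29, 4651 AM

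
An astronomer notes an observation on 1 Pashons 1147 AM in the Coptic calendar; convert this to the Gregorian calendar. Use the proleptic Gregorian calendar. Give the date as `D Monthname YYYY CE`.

5 May 1431 CE

Both dates share Julian Day Number 2243846; in the Gregorian calendar that is 5 May 1431 CE.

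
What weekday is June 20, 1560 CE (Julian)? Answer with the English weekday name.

This is JDN 2291019 (30 June 1560 Gregorian).
2291019 ≡ 3 (mod 7); counting from Monday = 0 gives Thursday.

Thursday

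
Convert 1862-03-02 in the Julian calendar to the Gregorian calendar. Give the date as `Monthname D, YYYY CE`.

At this point the Julian calendar is 12 days behind the Gregorian.
2 March 1862 Julian + 12 days → 14 March 1862 Gregorian.

March 14, 1862 CE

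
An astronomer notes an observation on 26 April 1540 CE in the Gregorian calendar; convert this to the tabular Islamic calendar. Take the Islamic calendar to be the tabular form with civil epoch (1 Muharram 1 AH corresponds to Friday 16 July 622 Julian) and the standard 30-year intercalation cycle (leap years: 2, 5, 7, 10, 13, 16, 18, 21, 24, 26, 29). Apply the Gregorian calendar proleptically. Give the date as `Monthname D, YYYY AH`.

Dhu al-Hijjah 9, 946 AH

Both dates share Julian Day Number 2283649; in the tabular Islamic calendar that is 9 Dhu al-Hijjah 946 AH.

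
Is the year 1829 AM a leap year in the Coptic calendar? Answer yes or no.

no

1829 mod 4 = 1; in the Coptic calendar a year is leap when year mod 4 = 3, so it is a common year.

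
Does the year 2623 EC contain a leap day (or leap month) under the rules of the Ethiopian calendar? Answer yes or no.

yes

2623 mod 4 = 3; in the Ethiopian calendar a year is leap when year mod 4 = 3, so it is a leap year.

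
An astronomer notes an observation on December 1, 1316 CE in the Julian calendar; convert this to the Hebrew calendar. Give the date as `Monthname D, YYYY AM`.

Kislev 15, 5077 AM

Julian Day Number of the source date = 2202062.
Converting JDN 2202062 to the Hebrew calendar gives 15 Kislev 5077 AM.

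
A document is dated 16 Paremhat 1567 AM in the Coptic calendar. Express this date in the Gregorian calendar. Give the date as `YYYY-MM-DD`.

Both dates share Julian Day Number 2397206; in the Gregorian calendar that is 24 March 1851 CE.

1851-03-24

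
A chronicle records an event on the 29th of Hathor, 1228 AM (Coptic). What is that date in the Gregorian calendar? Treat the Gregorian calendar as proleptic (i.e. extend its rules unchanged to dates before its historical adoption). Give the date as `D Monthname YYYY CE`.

6 December 1511 CE

Both dates share Julian Day Number 2273280; in the Gregorian calendar that is 6 December 1511 CE.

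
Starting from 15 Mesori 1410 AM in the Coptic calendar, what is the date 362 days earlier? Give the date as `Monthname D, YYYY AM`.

Counting 362 days back from JDN 2340011 reaches JDN 2339649, which is Mesori 18, 1409 AM.

Mesori 18, 1409 AM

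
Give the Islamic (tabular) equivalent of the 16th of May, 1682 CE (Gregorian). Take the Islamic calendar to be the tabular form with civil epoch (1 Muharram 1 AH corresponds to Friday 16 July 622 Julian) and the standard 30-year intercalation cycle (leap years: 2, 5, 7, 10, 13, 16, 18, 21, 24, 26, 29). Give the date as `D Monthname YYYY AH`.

Julian Day Number of the source date = 2335534.
Converting JDN 2335534 to the tabular Islamic calendar gives 9 Jumada al-Awwal 1093 AH.

9 Jumada al-Awwal 1093 AH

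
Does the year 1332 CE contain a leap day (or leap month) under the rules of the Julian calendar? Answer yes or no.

1332 mod 4 = 0, so it is a leap year in the Julian calendar.

yes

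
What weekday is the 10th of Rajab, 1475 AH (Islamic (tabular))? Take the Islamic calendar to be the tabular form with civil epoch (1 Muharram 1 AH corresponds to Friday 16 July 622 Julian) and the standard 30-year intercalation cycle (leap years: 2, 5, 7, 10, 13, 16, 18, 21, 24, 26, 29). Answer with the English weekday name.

Equivalently 28 February 2053 Gregorian, JDN 2470962.
JDN 2470962 mod 7 = 4, and JDN 0 was a Monday, so this is a Friday.

Friday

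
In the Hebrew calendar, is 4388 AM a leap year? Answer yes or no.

no

Hebrew year 4388 is year 18 of its 19-year Metonic cycle; leap years are at positions 3, 6, 8, 11, 14, 17, 19, so it is a common year (12 months).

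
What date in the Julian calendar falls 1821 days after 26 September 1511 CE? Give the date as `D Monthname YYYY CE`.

The starting date is JDN 2273219; 2273219 + 1821 = 2275040.
JDN 2275040 corresponds to 20 September 1516 CE.

20 September 1516 CE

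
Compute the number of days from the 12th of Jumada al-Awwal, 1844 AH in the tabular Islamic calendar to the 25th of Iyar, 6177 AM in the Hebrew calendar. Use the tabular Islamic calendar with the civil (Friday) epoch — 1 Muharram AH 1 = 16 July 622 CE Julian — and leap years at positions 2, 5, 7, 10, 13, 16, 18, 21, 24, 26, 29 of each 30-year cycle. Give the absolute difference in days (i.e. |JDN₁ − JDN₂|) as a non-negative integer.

2316

First date → JDN 2601667; second date → JDN 2603983.
The interval is |2601667 − 2603983| = 2316 days.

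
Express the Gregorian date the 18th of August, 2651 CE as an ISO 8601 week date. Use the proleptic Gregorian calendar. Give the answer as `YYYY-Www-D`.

2651-W34-1

The weekday is Monday (ISO weekday 1).
That Monday belongs to ISO week 34 of ISO year 2651.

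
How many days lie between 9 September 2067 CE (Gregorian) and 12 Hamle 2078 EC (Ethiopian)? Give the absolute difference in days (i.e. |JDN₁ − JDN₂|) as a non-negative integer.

6888

First date → JDN 2476268; second date → JDN 2483156.
The interval is |2476268 − 2483156| = 6888 days.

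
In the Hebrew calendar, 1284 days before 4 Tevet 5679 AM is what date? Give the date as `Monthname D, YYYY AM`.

Counting 1284 days back from JDN 2421935 reaches JDN 2420651, which is Sivan 20, 5675 AM.

Sivan 20, 5675 AM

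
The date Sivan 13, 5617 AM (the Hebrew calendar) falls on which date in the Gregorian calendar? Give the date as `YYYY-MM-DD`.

1857-06-05

Both dates share Julian Day Number 2399471; in the Gregorian calendar that is 5 June 1857 CE.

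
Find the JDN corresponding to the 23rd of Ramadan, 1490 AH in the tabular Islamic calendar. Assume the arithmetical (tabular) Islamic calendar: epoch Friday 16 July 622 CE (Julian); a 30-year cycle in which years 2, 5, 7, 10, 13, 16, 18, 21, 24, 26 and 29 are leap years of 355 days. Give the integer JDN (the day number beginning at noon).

2476350

In the Gregorian calendar the same day is 30 November 2067.
JDN 2451545 is 1 January 2000 CE (Gregorian); the target day is +24805 days from there, so JDN = 2476350.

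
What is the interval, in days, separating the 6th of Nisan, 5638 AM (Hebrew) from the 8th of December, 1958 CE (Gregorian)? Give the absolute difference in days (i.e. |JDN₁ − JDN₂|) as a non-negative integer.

29462

JDN of the first date = 2407084.
JDN of the second date = 2436546.
|2436546 − 2407084| = 29462.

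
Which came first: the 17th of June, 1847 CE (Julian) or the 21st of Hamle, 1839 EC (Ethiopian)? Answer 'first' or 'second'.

first

First date → JDN 2395842; second date → JDN 2395870.
JDN 2395842 < JDN 2395870, so the first date is earlier.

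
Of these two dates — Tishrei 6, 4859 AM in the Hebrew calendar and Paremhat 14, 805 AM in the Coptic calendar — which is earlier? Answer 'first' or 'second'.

second

Converting both to JDN: 2122349 vs 2118884; the smaller is the second.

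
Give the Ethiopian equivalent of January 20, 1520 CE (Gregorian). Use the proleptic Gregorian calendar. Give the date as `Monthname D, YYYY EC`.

Both dates share Julian Day Number 2276247; in the Ethiopian calendar that is 14 Tir 1512 EC.

Tir 14, 1512 EC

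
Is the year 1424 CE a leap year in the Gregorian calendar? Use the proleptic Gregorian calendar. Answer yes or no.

yes

1424 is divisible by 4 and not by 100, so it is a leap year.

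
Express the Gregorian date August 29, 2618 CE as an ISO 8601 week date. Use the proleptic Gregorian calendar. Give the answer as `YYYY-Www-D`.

The weekday is Saturday (ISO weekday 6).
That Saturday belongs to ISO week 35 of ISO year 2618.

2618-W35-6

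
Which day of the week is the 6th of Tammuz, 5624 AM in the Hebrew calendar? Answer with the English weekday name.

Equivalently 10 July 1864 Gregorian, JDN 2402063.
JDN 2402063 mod 7 = 6, and JDN 0 was a Monday, so this is a Sunday.

Sunday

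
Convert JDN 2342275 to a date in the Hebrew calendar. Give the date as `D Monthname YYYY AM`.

17 Cheshvan 5461 AM

JDN 2342275 is 30 October 1700 in the Gregorian calendar.
In the Hebrew calendar that day is 17 Cheshvan 5461 AM.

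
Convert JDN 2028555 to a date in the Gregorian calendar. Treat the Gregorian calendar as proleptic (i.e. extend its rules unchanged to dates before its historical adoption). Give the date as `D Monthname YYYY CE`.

Counting from JDN 2299161 = 15 Oct 1582 gives an offset of -270606 days.

22 November 841 CE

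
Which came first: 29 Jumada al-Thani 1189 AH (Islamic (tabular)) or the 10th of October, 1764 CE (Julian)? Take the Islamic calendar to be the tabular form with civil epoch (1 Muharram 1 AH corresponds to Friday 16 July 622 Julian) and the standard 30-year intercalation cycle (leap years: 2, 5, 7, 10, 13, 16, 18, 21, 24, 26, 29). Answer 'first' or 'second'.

First date → JDN 2369604; second date → JDN 2365642.
JDN 2365642 < JDN 2369604, so the second date is earlier.

second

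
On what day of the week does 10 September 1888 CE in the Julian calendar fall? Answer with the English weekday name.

Equivalently 22 September 1888 Gregorian, JDN 2410903.
Since JDN mod 7 = 5 (0 = Monday), the day is Saturday.

Saturday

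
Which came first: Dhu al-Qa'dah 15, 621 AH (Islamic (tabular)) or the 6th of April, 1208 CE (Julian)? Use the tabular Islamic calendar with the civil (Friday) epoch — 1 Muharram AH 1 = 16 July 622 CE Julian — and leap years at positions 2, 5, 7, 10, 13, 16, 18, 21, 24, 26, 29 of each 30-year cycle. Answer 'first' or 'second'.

second

The two dates have Julian Day Numbers 2168456 and 2162376 respectively.
Since 2162376 < 2168456, the second date comes first.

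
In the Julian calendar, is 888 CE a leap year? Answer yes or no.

888 mod 4 = 0, so it is a leap year in the Julian calendar.

yes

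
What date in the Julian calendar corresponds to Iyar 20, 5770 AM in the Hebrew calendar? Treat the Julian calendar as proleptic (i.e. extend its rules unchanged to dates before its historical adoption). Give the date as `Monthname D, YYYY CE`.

April 21, 2010 CE

Julian Day Number of the source date = 2455321.
Converting JDN 2455321 to the Julian calendar gives 21 April 2010 CE.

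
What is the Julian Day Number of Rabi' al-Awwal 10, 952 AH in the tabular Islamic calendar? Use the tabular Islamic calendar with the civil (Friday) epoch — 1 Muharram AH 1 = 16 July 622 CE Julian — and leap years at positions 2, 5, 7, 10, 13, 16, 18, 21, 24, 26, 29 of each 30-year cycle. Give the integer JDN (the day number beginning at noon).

2285511

Equivalently 1 June 1545 (proleptic Gregorian).
JDN 2299161 is 15 October 1582 CE (Gregorian); the target day is −13650 days from there, so JDN = 2285511.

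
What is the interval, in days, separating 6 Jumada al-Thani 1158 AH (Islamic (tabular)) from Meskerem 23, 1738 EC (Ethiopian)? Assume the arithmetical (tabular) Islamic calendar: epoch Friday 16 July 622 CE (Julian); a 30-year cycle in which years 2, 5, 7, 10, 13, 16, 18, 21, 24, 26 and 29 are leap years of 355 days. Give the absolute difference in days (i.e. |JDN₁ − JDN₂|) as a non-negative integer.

87

First date → JDN 2358595; second date → JDN 2358682.
The interval is |2358595 − 2358682| = 87 days.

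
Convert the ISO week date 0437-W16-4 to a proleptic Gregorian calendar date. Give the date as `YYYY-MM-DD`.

ISO week 1 of 437 is the week containing the first Thursday of 437.
Week 16, day 4 (Thursday) lands on 0437-04-16.

0437-04-16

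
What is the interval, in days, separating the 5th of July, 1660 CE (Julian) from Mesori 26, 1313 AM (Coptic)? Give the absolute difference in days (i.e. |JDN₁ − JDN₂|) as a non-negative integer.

First date → JDN 2327559; second date → JDN 2304593.
The interval is |2327559 − 2304593| = 22966 days.

22966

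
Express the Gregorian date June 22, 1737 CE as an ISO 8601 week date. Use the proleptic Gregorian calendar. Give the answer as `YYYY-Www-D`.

The weekday is Saturday (ISO weekday 6).
That Saturday belongs to ISO week 25 of ISO year 1737.

1737-W25-6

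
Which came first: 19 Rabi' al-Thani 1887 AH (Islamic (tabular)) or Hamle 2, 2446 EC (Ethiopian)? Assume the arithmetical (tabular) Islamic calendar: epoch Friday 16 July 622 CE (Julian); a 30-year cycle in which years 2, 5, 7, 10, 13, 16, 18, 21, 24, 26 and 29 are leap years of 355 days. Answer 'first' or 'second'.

first

The two dates have Julian Day Numbers 2616883 and 2617558 respectively.
Since 2616883 < 2617558, the first date comes first.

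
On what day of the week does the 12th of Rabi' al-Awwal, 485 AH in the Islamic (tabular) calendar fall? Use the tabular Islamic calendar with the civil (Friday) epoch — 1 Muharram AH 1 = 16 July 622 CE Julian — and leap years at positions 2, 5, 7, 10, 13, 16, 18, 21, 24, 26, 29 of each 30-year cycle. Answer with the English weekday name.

Equivalently 28 April 1092 Gregorian, JDN 2120023.
JDN 2120023 mod 7 = 3, and JDN 0 was a Monday, so this is a Thursday.

Thursday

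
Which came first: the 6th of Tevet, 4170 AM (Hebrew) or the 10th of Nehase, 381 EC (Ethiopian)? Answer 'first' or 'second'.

First date → JDN 1870808; second date → JDN 1863355.
JDN 1863355 < JDN 1870808, so the second date is earlier.

second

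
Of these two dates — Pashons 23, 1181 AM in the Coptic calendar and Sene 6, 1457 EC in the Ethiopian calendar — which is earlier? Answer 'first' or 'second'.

First date → JDN 2256287; second date → JDN 2256300.
JDN 2256287 < JDN 2256300, so the first date is earlier.

first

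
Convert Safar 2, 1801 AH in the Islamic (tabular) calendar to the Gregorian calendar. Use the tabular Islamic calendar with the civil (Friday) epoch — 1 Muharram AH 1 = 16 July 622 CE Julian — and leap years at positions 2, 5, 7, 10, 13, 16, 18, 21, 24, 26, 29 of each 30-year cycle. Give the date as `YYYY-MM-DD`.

Julian Day Number of the source date = 2586331.
Converting JDN 2586331 to the Gregorian calendar gives 12 January 2369 CE.

2369-01-12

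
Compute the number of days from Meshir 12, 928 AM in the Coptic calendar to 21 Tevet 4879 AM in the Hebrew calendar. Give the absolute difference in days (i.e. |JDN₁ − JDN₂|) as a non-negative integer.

34000

First date → JDN 2163778; second date → JDN 2129778.
The interval is |2163778 − 2129778| = 34000 days.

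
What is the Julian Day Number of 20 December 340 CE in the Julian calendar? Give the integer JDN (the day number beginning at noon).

1845597

In the proleptic Gregorian calendar the same day is 21 December 340.
JDN 2299161 is 15 October 1582 CE (Gregorian); the target day is −453564 days from there, so JDN = 1845597.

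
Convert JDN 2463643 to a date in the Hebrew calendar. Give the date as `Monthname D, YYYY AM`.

Adar I 15, 5793 AM

JDN 2463643 is 14 February 2033 in the Gregorian calendar.
In the Hebrew calendar that day is Adar I 15, 5793 AM.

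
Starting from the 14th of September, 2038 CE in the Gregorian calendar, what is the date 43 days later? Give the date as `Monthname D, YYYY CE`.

The starting date is JDN 2465681; 2465681 + 43 = 2465724.
JDN 2465724 corresponds to October 27, 2038 CE.

October 27, 2038 CE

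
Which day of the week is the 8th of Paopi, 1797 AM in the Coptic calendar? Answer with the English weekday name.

Friday

This is JDN 2481056 (18 October 2080 Gregorian).
Since JDN mod 7 = 4 (0 = Monday), the day is Friday.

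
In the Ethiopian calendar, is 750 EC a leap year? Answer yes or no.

no

750 mod 4 = 2; in the Ethiopian calendar a year is leap when year mod 4 = 3, so it is a common year.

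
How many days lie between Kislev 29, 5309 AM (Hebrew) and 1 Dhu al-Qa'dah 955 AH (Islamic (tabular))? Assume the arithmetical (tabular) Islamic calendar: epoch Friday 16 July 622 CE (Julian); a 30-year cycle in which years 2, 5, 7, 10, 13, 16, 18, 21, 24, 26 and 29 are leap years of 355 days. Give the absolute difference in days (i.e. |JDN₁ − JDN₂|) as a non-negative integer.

2

First date → JDN 2286799; second date → JDN 2286801.
The interval is |2286799 − 2286801| = 2 days.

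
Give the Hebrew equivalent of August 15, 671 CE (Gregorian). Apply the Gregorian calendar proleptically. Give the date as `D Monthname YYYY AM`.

Both dates share Julian Day Number 1966364; in the Hebrew calendar that is 30 Av 4431 AM.

30 Av 4431 AM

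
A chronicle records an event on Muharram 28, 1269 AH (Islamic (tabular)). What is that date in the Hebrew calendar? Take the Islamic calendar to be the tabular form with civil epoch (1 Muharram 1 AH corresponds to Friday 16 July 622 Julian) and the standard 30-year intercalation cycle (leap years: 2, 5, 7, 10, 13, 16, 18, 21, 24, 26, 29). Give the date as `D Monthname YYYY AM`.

Both dates share Julian Day Number 2397804; in the Hebrew calendar that is 29 Cheshvan 5613 AM.

29 Cheshvan 5613 AM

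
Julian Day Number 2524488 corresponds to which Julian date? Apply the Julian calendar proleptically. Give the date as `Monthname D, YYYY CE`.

September 3, 2199 CE

JDN 2524488 is 17 September 2199 in the Gregorian calendar.
In the Julian calendar that day is September 3, 2199 CE.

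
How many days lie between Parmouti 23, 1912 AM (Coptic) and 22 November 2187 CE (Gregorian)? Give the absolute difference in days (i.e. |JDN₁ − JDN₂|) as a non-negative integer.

3084

First date → JDN 2523255; second date → JDN 2520171.
The interval is |2523255 − 2520171| = 3084 days.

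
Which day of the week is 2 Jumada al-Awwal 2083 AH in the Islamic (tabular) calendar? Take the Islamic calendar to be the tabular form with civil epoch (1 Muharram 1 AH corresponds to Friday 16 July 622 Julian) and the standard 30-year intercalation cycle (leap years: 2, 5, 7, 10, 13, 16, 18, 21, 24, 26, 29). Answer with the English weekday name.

Wednesday

This is JDN 2686350 (16 November 2642 Gregorian).
2686350 ≡ 2 (mod 7); counting from Monday = 0 gives Wednesday.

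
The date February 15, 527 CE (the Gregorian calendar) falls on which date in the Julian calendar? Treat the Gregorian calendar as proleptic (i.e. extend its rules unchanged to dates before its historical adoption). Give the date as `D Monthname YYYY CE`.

For dates in this range the Gregorian date is 2 days ahead of the Julian.
15 February 527 Gregorian − 2 days → 13 February 527 Julian.

13 February 527 CE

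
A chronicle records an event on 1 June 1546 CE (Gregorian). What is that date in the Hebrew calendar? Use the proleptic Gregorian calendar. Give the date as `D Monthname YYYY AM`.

Julian Day Number of the source date = 2285876.
Converting JDN 2285876 to the Hebrew calendar gives 21 Sivan 5306 AM.

21 Sivan 5306 AM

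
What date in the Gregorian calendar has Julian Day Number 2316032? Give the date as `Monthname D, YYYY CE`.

JDN 2451545 is 1 Jan 2000; 2316032 is −135513 days from there.

December 23, 1628 CE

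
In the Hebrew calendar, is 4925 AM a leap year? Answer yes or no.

Hebrew year 4925 is year 4 of its 19-year Metonic cycle; leap years are at positions 3, 6, 8, 11, 14, 17, 19, so it is a common year (12 months).

no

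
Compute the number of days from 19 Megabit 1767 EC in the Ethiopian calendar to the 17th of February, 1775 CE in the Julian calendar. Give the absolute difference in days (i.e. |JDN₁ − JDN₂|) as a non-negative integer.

26

JDN of the first date = 2369450.
JDN of the second date = 2369424.
|2369424 − 2369450| = 26.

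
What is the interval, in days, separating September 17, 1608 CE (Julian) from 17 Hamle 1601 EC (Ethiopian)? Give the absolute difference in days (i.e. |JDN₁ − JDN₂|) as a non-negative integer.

JDN of the first date = 2308640.
JDN of the second date = 2308937.
|2308937 − 2308640| = 297.

297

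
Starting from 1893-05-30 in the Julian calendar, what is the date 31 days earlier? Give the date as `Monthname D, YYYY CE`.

Counting 31 days back from JDN 2412626 reaches JDN 2412595, which is April 29, 1893 CE.

April 29, 1893 CE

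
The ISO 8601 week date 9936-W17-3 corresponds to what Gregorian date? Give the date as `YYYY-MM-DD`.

ISO week 1 of 9936 is the week containing the first Thursday of 9936.
Week 17, day 3 (Wednesday) lands on 9936-04-22.

9936-04-22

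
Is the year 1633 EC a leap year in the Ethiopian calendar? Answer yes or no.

1633 mod 4 = 1; in the Ethiopian calendar a year is leap when year mod 4 = 3, so it is a common year.

no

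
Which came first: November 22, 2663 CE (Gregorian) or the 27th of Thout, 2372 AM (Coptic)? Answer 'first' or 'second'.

second

The two dates have Julian Day Numbers 2694026 and 2691064 respectively.
Since 2691064 < 2694026, the second date comes first.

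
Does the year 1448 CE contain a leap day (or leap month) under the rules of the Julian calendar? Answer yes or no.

1448 mod 4 = 0, so it is a leap year in the Julian calendar.

yes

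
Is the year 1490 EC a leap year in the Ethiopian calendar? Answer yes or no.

no

1490 mod 4 = 2; in the Ethiopian calendar a year is leap when year mod 4 = 3, so it is a common year.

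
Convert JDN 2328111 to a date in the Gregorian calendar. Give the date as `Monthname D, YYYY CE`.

January 18, 1662 CE

JDN 2451545 is 1 Jan 2000; 2328111 is −123434 days from there.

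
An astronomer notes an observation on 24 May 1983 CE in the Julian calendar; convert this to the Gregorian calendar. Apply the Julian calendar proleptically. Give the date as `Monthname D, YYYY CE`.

June 6, 1983 CE

For dates in this range the Gregorian date is 13 days ahead of the Julian.
24 May 1983 Julian + 13 days → 6 June 1983 Gregorian.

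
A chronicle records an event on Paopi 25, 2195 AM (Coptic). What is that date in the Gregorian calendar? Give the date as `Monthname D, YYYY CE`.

November 7, 2478 CE

Both dates share Julian Day Number 2626442; in the Gregorian calendar that is 7 November 2478 CE.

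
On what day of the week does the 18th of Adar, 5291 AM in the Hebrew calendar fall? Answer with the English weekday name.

This is JDN 2280321 (17 March 1531 Gregorian).
2280321 ≡ 1 (mod 7); counting from Monday = 0 gives Tuesday.

Tuesday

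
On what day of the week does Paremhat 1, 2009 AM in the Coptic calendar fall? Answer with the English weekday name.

Equivalently 12 March 2293 Gregorian, JDN 2558632.
Since JDN mod 7 = 6 (0 = Monday), the day is Sunday.

Sunday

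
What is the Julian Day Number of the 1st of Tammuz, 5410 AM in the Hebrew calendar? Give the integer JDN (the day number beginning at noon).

In the Gregorian calendar the same day is 30 June 1650.
JDN 2299161 is 15 October 1582 CE (Gregorian); the target day is +24730 days from there, so JDN = 2323891.

2323891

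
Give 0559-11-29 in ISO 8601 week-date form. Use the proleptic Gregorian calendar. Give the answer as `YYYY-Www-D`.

The weekday is Thursday (ISO weekday 4).
That Thursday belongs to ISO week 48 of ISO year 559.

0559-W48-4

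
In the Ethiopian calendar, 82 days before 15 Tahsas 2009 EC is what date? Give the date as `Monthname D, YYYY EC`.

Counting 82 days back from JDN 2457747 reaches JDN 2457665, which is Meskerem 23, 2009 EC.

Meskerem 23, 2009 EC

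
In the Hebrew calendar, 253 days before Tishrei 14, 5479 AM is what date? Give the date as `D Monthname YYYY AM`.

Counting 253 days back from JDN 2348828 reaches JDN 2348575, which is 27 Shevat 5478 AM.

27 Shevat 5478 AM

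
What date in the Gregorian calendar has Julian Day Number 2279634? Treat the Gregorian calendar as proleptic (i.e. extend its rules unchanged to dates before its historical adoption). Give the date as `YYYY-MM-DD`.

JDN 2451545 is 1 Jan 2000; 2279634 is −171911 days from there.

1529-04-29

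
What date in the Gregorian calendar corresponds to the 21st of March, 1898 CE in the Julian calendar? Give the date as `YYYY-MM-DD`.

1898-04-02

The Julian–Gregorian offset here is 12 days (Julian trailing).
21 March 1898 Julian + 12 days → 2 April 1898 Gregorian.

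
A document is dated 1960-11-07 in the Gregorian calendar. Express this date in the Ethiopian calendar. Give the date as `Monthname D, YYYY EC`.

Both dates share Julian Day Number 2437246; in the Ethiopian calendar that is 28 Tikimt 1953 EC.

Tikimt 28, 1953 EC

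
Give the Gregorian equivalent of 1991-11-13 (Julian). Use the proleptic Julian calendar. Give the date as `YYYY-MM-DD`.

The Julian–Gregorian offset here is 13 days (Julian trailing).
13 November 1991 Julian + 13 days → 26 November 1991 Gregorian.

1991-11-26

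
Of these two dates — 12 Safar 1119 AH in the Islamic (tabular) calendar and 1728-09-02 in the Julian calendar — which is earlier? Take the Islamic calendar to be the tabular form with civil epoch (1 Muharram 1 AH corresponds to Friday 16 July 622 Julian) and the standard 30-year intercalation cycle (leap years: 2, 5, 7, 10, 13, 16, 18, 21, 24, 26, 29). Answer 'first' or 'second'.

first

Converting both to JDN: 2344663 vs 2352455; the smaller is the first.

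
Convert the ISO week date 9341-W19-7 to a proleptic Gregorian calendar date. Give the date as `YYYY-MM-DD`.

ISO week 1 of 9341 is the week containing the first Thursday of 9341.
Week 19, day 7 (Sunday) lands on 9341-05-14.

9341-05-14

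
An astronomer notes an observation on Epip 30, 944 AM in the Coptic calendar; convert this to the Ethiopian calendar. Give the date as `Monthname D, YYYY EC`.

Both dates share Julian Day Number 2169790; in the Ethiopian calendar that is 30 Hamle 1220 EC.

Hamle 30, 1220 EC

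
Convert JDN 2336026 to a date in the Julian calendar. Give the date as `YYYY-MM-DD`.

1683-09-10

JDN 2336026 is 20 September 1683 in the Gregorian calendar.
In the Julian calendar that day is 1683-09-10.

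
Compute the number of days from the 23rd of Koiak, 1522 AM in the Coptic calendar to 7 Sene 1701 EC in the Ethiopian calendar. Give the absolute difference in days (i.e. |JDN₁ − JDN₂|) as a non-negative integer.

JDN of the first date = 2380687.
JDN of the second date = 2345422.
|2345422 − 2380687| = 35265.

35265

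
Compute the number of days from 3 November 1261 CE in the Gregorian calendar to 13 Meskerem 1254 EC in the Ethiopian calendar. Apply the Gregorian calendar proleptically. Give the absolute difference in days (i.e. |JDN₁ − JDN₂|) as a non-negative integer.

First date → JDN 2181938; second date → JDN 2181891.
The interval is |2181938 − 2181891| = 47 days.

47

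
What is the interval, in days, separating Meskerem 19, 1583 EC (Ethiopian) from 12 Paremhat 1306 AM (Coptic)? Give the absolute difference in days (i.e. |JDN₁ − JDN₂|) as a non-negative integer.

192

JDN of the first date = 2302064.
JDN of the second date = 2301872.
|2301872 − 2302064| = 192.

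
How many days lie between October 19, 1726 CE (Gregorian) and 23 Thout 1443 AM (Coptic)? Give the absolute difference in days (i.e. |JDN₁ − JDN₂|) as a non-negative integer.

First date → JDN 2351760; second date → JDN 2351742.
The interval is |2351760 − 2351742| = 18 days.

18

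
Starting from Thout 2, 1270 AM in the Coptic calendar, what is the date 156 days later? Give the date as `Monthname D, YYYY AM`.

Meshir 8, 1270 AM

The starting date is JDN 2288533; 2288533 + 156 = 2288689.
JDN 2288689 corresponds to Meshir 8, 1270 AM.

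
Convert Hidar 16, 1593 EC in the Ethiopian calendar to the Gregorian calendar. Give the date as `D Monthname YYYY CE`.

22 November 1600 CE

Julian Day Number of the source date = 2305774.
Converting JDN 2305774 to the Gregorian calendar gives 22 November 1600 CE.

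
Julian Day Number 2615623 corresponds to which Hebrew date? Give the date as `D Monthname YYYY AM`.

JDN 2615623 is 25 March 2449 in the Gregorian calendar.
In the Hebrew calendar that day is 1 Nisan 6209 AM.

1 Nisan 6209 AM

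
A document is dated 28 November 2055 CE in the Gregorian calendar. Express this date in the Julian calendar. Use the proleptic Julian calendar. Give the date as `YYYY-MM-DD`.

At this point the Julian calendar is 13 days behind the Gregorian.
28 November 2055 Gregorian − 13 days → 15 November 2055 Julian.

2055-11-15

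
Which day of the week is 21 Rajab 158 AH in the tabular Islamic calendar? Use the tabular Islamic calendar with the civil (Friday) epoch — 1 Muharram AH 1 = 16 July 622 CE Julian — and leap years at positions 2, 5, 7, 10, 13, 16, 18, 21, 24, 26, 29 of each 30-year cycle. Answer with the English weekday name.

This is JDN 2004273 (31 May 775 Gregorian).
Since JDN mod 7 = 5 (0 = Monday), the day is Saturday.

Saturday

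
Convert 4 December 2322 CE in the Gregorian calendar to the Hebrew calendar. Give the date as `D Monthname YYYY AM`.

Julian Day Number of the source date = 2569490.
Converting JDN 2569490 to the Hebrew calendar gives 25 Kislev 6083 AM.

25 Kislev 6083 AM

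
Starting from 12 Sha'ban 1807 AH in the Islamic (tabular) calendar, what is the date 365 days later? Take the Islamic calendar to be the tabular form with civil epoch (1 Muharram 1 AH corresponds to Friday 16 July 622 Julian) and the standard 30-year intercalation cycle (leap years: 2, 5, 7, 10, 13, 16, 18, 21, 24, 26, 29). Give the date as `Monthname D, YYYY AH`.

Sha'ban 22, 1808 AH

The starting date is JDN 2588644; 2588644 + 365 = 2589009.
JDN 2589009 corresponds to Sha'ban 22, 1808 AH.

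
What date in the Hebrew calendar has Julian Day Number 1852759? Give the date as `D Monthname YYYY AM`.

The proleptic Gregorian equivalent of JDN 1852759 is 31 July 360.
In the Hebrew calendar that day is 1 Elul 4120 AM.

1 Elul 4120 AM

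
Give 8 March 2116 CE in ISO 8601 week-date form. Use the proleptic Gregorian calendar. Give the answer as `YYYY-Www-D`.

The weekday is Sunday (ISO weekday 7).
That Sunday belongs to ISO week 10 of ISO year 2116.

2116-W10-7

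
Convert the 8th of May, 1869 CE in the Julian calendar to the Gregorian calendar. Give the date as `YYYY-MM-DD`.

At this point the Julian calendar is 12 days behind the Gregorian.
8 May 1869 Julian + 12 days → 20 May 1869 Gregorian.

1869-05-20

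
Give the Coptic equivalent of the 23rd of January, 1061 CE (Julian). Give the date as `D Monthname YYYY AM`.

The source date corresponds to 29 January 1061 in the proleptic Gregorian calendar (JDN 2108611).
That day falls on 28 Tobi 777 AM in the Coptic calendar.

28 Tobi 777 AM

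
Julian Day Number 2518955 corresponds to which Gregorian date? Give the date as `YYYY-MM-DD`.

Counting from JDN 2299161 = 15 Oct 1582 gives an offset of 219794 days.

2184-07-24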